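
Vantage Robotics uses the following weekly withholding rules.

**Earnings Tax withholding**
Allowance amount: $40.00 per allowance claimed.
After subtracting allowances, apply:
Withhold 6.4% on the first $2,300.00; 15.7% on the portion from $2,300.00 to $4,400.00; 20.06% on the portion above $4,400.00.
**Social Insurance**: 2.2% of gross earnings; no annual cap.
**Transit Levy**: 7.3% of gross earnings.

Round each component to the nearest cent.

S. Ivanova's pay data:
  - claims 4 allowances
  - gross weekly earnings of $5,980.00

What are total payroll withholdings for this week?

Earnings Tax: taxable = $5,980.00 − 4×$40.00 = $5,820.00
  $476.90 + 20.06% × ($5,820.00 − $4,400.00) = $476.90 + 20.06% × $1,420.00 = $761.75
Social Insurance: 2.2% × $5,980.00 = $131.56
Transit Levy: 7.3% × $5,980.00 = $436.54
Total: $761.75 + $131.56 + $436.54 = $1,329.85

$1,329.85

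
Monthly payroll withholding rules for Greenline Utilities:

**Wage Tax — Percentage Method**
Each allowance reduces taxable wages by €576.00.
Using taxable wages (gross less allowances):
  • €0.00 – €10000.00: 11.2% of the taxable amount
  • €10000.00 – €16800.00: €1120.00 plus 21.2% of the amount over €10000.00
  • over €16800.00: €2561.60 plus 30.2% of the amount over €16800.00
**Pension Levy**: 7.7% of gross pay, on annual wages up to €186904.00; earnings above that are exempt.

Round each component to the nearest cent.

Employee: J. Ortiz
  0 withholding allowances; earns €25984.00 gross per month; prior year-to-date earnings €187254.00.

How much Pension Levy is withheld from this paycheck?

Pension Levy: YTD €187254.00 ≥ cap €186904.00 → €0.00

€0.00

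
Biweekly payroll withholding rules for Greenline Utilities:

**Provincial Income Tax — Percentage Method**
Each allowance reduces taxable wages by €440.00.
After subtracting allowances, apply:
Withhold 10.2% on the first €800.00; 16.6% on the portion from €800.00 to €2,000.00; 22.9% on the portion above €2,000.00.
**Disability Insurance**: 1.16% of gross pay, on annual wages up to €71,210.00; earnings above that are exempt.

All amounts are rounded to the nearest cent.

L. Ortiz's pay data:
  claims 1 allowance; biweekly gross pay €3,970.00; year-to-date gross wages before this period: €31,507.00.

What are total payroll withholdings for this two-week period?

€677.22

Provincial Income Tax: taxable = €3,970.00 − 1×€440.00 = €3,530.00
  €280.80 + 22.9% × (€3,530.00 − €2,000.00) = €280.80 + 22.9% × €1,530.00 = €631.17
Disability Insurance: 1.16% × €3,970.00 = €46.05
Total: €631.17 + €46.05 = €677.22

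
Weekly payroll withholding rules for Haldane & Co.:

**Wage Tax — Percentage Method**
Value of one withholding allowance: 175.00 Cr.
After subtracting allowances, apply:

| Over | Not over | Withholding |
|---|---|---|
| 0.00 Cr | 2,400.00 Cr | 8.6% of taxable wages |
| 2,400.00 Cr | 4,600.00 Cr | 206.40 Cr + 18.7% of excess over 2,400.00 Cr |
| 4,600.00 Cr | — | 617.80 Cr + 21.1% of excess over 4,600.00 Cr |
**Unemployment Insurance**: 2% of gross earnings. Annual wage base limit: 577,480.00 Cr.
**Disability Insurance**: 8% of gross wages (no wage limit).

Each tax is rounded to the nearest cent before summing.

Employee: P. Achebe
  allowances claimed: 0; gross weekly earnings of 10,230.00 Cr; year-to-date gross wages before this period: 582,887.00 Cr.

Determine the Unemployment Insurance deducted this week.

0.00 Cr

Unemployment Insurance: YTD 582,887.00 Cr ≥ cap 577,480.00 Cr → 0.00 Cr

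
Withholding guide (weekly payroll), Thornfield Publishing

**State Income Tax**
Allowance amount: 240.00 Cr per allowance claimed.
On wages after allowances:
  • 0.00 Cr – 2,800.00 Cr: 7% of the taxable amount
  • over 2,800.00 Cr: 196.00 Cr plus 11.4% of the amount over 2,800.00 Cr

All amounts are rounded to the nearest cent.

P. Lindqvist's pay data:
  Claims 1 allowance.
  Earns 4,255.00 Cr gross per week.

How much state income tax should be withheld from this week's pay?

334.51 Cr

State Income Tax: taxable = 4,255.00 Cr − 1×240.00 Cr = 4,015.00 Cr
  196.00 Cr + 11.4% × (4,015.00 Cr − 2,800.00 Cr) = 196.00 Cr + 11.4% × 1,215.00 Cr = 334.51 Cr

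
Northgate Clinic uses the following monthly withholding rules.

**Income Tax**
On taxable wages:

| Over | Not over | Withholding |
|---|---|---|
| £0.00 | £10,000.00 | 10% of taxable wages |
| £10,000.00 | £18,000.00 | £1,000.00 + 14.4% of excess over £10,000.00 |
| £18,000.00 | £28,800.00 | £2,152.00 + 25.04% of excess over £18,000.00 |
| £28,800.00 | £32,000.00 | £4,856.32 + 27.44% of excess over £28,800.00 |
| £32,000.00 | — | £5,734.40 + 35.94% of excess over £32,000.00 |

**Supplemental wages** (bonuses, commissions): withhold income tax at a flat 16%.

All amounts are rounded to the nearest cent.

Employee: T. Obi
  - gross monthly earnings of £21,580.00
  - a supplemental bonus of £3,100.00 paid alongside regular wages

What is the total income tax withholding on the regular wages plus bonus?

£3,544.43

Income Tax: taxable = £21,580.00
  £2,152.00 + 25.04% × (£21,580.00 − £18,000.00) = £2,152.00 + 25.04% × £3,580.00 = £3,048.43
Supplemental (16% flat on bonus): 16% × £3,100.00 = £496.00
Total income tax: £3,048.43 + £496.00 = £3,544.43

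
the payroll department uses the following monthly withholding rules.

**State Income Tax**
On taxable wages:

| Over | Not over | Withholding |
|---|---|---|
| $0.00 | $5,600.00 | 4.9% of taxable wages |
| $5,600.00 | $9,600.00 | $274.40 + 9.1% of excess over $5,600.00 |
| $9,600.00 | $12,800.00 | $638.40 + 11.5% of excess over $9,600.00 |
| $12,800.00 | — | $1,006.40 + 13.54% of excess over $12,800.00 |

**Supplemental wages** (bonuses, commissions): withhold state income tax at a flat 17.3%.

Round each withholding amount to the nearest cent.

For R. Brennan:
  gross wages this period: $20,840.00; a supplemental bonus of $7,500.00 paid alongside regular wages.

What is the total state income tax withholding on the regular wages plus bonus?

State Income Tax: taxable = $20,840.00
  $1,006.40 + 13.54% × ($20,840.00 − $12,800.00) = $1,006.40 + 13.54% × $8,040.00 = $2,095.02
Supplemental (17.3% flat on bonus): 17.3% × $7,500.00 = $1,297.50
Total state income tax: $2,095.02 + $1,297.50 = $3,392.52

$3,392.52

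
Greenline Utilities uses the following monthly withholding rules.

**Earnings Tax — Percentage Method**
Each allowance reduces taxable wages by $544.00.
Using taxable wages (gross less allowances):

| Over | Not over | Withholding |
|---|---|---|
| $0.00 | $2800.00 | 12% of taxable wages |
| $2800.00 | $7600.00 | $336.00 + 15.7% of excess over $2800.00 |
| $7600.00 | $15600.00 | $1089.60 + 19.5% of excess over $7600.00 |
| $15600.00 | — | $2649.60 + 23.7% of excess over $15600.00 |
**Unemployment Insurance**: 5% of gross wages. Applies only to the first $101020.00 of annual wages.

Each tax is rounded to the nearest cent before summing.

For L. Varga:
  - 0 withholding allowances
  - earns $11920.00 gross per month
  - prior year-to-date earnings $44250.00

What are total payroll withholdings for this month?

$2528.00

Earnings Tax: taxable = $11920.00
  $1089.60 + 19.5% × ($11920.00 − $7600.00) = $1089.60 + 19.5% × $4320.00 = $1932.00
Unemployment Insurance: 5% × $11920.00 = $596.00
Total: $1932.00 + $596.00 = $2528.00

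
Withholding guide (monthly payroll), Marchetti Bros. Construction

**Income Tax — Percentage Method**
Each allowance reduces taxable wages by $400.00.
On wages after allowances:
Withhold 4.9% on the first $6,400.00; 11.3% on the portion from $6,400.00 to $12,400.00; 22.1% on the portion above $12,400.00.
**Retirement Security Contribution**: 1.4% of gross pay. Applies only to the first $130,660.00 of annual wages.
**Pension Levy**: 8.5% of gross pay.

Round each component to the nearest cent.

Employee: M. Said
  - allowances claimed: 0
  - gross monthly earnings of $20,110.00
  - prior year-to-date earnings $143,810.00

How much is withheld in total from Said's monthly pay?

Income Tax: taxable = $20,110.00
  $991.60 + 22.1% × ($20,110.00 − $12,400.00) = $991.60 + 22.1% × $7,710.00 = $2,695.51
Retirement Security Contribution: YTD $143,810.00 ≥ cap $130,660.00 → $0.00
Pension Levy: 8.5% × $20,110.00 = $1,709.35
Total: $2,695.51 + $0.00 + $1,709.35 = $4,404.86

$4,404.86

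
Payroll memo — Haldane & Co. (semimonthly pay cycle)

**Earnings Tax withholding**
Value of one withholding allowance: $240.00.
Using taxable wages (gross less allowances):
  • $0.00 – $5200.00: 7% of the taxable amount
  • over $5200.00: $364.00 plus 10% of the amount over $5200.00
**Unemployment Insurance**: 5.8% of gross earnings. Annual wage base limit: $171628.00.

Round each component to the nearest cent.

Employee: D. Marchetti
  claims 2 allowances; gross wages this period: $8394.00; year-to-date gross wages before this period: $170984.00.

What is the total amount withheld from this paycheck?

$672.75

Earnings Tax: taxable = $8394.00 − 2×$240.00 = $7914.00
  $364.00 + 10% × ($7914.00 − $5200.00) = $364.00 + 10% × $2714.00 = $635.40
Unemployment Insurance: cap $171628.00 − YTD $170984.00 = $644.00 subject; 5.8% × $644.00 = $37.35
Total: $635.40 + $37.35 = $672.75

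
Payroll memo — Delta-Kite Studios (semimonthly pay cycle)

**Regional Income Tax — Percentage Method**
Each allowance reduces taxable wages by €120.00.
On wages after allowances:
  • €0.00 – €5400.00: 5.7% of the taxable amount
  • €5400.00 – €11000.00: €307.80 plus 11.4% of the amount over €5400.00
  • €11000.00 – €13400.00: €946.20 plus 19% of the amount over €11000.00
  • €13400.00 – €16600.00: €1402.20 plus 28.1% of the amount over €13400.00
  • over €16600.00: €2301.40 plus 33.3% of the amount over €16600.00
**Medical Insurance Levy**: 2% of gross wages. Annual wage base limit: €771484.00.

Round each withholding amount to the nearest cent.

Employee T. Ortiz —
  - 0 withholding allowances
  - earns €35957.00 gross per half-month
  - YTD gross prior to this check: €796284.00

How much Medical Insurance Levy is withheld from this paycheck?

€0.00

Medical Insurance Levy: YTD €796284.00 ≥ cap €771484.00 → €0.00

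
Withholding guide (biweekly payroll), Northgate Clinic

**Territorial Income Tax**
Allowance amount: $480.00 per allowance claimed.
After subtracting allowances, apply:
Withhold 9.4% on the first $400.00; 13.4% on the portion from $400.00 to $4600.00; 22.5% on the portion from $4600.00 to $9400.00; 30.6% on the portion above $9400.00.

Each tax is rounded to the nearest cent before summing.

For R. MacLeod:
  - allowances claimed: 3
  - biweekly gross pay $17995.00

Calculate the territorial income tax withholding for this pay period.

$3869.83

Territorial Income Tax: taxable = $17995.00 − 3×$480.00 = $16555.00
  $1680.40 + 30.6% × ($16555.00 − $9400.00) = $1680.40 + 30.6% × $7155.00 = $3869.83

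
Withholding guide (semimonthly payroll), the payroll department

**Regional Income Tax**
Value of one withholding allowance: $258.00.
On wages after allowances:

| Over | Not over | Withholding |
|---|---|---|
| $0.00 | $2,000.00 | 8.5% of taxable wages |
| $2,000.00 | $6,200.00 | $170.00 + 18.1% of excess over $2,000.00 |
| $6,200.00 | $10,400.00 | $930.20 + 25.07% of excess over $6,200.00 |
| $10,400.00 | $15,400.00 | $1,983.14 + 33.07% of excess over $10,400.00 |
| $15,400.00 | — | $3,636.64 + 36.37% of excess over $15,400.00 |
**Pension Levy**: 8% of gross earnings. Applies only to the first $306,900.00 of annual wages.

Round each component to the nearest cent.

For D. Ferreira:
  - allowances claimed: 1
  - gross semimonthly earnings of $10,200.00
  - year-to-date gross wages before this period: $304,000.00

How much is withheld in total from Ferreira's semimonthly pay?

Regional Income Tax: taxable = $10,200.00 − 1×$258.00 = $9,942.00
  $930.20 + 25.07% × ($9,942.00 − $6,200.00) = $930.20 + 25.07% × $3,742.00 = $1,868.32
Pension Levy: cap $306,900.00 − YTD $304,000.00 = $2,900.00 subject; 8% × $2,900.00 = $232.00
Total: $1,868.32 + $232.00 = $2,100.32

$2,100.32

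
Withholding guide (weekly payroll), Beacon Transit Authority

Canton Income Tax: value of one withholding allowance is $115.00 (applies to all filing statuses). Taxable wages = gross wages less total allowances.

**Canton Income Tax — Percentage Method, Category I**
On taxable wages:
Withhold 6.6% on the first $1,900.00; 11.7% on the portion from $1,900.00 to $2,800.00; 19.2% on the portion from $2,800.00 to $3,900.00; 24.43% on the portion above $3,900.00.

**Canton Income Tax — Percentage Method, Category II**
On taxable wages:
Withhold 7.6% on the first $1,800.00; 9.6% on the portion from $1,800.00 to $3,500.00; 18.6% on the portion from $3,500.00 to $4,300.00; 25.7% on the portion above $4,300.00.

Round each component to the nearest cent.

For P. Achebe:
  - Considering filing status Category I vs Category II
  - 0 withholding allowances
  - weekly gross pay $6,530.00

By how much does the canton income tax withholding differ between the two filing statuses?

Canton Income Tax (Category I): taxable = $6,530.00
  $441.90 + 24.43% × ($6,530.00 − $3,900.00) = $441.90 + 24.43% × $2,630.00 = $1,084.41
Canton Income Tax (Category II): taxable = $6,530.00
  $448.80 + 25.7% × ($6,530.00 − $4,300.00) = $448.80 + 25.7% × $2,230.00 = $1,021.91
Difference: |$1,084.41 − $1,021.91| = $62.50 (higher under Category I)

$62.50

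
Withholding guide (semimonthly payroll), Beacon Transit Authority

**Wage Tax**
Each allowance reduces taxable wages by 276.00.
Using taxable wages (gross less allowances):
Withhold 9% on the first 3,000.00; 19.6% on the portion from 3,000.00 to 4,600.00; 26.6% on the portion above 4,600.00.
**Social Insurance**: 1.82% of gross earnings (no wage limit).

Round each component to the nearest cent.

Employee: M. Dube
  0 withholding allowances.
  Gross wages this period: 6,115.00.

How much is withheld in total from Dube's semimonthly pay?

Wage Tax: taxable = 6,115.00
  583.60 + 26.6% × (6,115.00 − 4,600.00) = 583.60 + 26.6% × 1,515.00 = 986.59
Social Insurance: 1.82% × 6,115.00 = 111.29
Total: 986.59 + 111.29 = 1,097.88

1,097.88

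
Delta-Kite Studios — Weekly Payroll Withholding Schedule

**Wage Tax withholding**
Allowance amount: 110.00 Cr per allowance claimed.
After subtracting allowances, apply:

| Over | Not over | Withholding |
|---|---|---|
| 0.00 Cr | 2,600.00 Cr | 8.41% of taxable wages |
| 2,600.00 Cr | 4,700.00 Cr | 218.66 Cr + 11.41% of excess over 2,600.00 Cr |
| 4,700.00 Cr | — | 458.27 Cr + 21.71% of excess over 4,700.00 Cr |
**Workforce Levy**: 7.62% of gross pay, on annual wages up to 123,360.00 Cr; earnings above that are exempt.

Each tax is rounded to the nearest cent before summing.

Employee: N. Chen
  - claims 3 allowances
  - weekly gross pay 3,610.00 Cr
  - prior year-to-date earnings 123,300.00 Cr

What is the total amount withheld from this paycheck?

Wage Tax: taxable = 3,610.00 Cr − 3×110.00 Cr = 3,280.00 Cr
  218.66 Cr + 11.41% × (3,280.00 Cr − 2,600.00 Cr) = 218.66 Cr + 11.41% × 680.00 Cr = 296.25 Cr
Workforce Levy: cap 123,360.00 Cr − YTD 123,300.00 Cr = 60.00 Cr subject; 7.62% × 60.00 Cr = 4.57 Cr
Total: 296.25 Cr + 4.57 Cr = 300.82 Cr

300.82 Cr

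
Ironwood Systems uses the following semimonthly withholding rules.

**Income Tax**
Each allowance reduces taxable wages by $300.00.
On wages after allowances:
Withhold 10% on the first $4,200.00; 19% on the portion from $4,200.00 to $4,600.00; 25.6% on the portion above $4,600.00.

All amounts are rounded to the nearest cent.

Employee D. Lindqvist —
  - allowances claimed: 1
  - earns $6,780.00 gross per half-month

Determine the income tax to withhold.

$977.28

Income Tax: taxable = $6,780.00 − 1×$300.00 = $6,480.00
  $496.00 + 25.6% × ($6,480.00 − $4,600.00) = $496.00 + 25.6% × $1,880.00 = $977.28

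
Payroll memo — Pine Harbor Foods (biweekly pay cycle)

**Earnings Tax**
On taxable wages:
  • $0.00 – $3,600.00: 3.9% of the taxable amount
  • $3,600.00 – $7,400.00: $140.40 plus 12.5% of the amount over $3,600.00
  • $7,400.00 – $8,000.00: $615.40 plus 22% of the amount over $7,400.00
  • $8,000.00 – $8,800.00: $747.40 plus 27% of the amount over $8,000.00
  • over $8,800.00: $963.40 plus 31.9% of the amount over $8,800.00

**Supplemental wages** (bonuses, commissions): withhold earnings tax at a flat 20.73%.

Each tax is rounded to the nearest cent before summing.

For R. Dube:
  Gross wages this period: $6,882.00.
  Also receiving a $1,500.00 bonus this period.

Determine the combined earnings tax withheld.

Earnings Tax: taxable = $6,882.00
  $140.40 + 12.5% × ($6,882.00 − $3,600.00) = $140.40 + 12.5% × $3,282.00 = $550.65
Supplemental (20.73% flat on bonus): 20.73% × $1,500.00 = $310.95
Total earnings tax: $550.65 + $310.95 = $861.60

$861.60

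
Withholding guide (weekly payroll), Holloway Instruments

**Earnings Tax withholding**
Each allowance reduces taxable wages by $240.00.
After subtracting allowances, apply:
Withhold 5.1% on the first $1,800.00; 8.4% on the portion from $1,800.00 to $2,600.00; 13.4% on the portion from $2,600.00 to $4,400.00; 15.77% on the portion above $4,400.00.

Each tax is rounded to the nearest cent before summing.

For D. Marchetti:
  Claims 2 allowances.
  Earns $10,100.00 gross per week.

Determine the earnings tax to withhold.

$1,223.39

Earnings Tax: taxable = $10,100.00 − 2×$240.00 = $9,620.00
  $400.20 + 15.77% × ($9,620.00 − $4,400.00) = $400.20 + 15.77% × $5,220.00 = $1,223.39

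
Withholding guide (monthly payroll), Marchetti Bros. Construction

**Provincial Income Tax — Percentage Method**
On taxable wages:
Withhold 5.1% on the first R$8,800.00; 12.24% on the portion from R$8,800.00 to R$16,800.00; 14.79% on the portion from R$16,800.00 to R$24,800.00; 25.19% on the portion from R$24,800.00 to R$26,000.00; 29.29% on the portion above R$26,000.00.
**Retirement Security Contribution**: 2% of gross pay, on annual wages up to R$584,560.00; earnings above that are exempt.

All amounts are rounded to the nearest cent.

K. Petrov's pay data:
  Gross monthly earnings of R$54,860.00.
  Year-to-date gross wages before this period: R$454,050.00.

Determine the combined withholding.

Provincial Income Tax: taxable = R$54,860.00
  R$2,913.48 + 29.29% × (R$54,860.00 − R$26,000.00) = R$2,913.48 + 29.29% × R$28,860.00 = R$11,366.57
Retirement Security Contribution: 2% × R$54,860.00 = R$1,097.20
Total: R$11,366.57 + R$1,097.20 = R$12,463.77

R$12,463.77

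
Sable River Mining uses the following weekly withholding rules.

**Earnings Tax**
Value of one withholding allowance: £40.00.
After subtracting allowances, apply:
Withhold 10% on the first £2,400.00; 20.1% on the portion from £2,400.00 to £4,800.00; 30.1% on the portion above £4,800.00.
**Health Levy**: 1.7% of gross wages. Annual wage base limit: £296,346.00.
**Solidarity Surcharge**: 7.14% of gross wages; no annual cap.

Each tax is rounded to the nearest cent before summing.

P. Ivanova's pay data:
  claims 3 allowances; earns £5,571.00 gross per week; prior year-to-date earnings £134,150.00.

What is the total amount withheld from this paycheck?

£1,410.83

Earnings Tax: taxable = £5,571.00 − 3×£40.00 = £5,451.00
  £722.40 + 30.1% × (£5,451.00 − £4,800.00) = £722.40 + 30.1% × £651.00 = £918.35
Health Levy: 1.7% × £5,571.00 = £94.71
Solidarity Surcharge: 7.14% × £5,571.00 = £397.77
Total: £918.35 + £94.71 + £397.77 = £1,410.83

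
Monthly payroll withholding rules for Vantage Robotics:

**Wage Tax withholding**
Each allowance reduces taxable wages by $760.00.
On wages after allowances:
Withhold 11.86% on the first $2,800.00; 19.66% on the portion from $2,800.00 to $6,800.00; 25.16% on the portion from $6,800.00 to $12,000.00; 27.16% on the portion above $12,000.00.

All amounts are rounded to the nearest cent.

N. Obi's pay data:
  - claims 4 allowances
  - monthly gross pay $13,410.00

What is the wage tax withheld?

$2,016.69

Wage Tax: taxable = $13,410.00 − 4×$760.00 = $10,370.00
  $1,118.48 + 25.16% × ($10,370.00 − $6,800.00) = $1,118.48 + 25.16% × $3,570.00 = $2,016.69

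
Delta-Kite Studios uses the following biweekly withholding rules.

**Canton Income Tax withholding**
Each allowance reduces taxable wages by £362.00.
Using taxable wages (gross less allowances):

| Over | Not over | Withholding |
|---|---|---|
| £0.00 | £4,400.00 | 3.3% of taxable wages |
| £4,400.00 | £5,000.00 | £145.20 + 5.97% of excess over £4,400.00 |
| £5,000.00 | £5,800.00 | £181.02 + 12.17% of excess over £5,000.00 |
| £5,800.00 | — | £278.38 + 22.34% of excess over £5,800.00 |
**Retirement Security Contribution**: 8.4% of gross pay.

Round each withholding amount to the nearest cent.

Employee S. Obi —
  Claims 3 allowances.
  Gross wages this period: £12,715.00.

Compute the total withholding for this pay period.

Canton Income Tax: taxable = £12,715.00 − 3×£362.00 = £11,629.00
  £278.38 + 22.34% × (£11,629.00 − £5,800.00) = £278.38 + 22.34% × £5,829.00 = £1,580.58
Retirement Security Contribution: 8.4% × £12,715.00 = £1,068.06
Total: £1,580.58 + £1,068.06 = £2,648.64

£2,648.64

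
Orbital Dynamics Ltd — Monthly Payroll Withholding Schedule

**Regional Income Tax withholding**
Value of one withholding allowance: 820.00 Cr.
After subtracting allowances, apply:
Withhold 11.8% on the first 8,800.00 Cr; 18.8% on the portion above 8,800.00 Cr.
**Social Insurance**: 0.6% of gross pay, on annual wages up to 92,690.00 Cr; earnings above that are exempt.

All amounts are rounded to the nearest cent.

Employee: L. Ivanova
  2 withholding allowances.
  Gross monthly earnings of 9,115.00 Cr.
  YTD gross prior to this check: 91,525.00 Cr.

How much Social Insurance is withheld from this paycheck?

6.99 Cr

Social Insurance: cap 92,690.00 Cr − YTD 91,525.00 Cr = 1,165.00 Cr subject; 0.6% × 1,165.00 Cr = 6.99 Cr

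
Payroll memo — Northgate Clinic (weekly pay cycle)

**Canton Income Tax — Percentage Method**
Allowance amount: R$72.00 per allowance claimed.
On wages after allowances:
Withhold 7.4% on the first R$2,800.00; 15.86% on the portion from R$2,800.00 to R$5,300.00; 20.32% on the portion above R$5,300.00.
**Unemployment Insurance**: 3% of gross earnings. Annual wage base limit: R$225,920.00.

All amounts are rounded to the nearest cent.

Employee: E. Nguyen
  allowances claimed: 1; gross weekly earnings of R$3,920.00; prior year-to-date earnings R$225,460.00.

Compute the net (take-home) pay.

Canton Income Tax: taxable = R$3,920.00 − 1×R$72.00 = R$3,848.00
  R$207.20 + 15.86% × (R$3,848.00 − R$2,800.00) = R$207.20 + 15.86% × R$1,048.00 = R$373.41
Unemployment Insurance: cap R$225,920.00 − YTD R$225,460.00 = R$460.00 subject; 3% × R$460.00 = R$13.80
Total withheld: R$373.41 + R$13.80 = R$387.21
Net pay: R$3,920.00 − R$387.21 = R$3,532.79

R$3,532.79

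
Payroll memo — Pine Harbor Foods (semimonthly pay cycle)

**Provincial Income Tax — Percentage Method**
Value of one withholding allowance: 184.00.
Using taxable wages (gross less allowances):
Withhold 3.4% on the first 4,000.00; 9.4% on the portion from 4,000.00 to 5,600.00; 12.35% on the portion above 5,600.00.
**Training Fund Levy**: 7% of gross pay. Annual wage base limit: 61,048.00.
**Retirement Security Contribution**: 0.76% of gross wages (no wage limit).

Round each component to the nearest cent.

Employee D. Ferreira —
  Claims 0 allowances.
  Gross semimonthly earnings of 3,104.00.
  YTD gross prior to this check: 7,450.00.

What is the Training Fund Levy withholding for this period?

217.28

Training Fund Levy: 7% × 3,104.00 = 217.28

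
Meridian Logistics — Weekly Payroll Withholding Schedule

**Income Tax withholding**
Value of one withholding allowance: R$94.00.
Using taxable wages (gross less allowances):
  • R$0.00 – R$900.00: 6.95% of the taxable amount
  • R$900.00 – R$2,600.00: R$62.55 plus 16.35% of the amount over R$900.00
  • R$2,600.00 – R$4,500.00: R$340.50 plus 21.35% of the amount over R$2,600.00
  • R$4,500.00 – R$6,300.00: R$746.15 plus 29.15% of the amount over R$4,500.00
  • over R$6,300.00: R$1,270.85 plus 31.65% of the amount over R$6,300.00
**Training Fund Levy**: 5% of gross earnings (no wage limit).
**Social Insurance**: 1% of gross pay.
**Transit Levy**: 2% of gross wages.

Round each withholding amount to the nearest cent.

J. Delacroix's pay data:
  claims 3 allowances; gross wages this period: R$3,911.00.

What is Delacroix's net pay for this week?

R$3,037.93

Income Tax: taxable = R$3,911.00 − 3×R$94.00 = R$3,629.00
  R$340.50 + 21.35% × (R$3,629.00 − R$2,600.00) = R$340.50 + 21.35% × R$1,029.00 = R$560.19
Training Fund Levy: 5% × R$3,911.00 = R$195.55
Social Insurance: 1% × R$3,911.00 = R$39.11
Transit Levy: 2% × R$3,911.00 = R$78.22
Total withheld: R$560.19 + R$195.55 + R$39.11 + R$78.22 = R$873.07
Net pay: R$3,911.00 − R$873.07 = R$3,037.93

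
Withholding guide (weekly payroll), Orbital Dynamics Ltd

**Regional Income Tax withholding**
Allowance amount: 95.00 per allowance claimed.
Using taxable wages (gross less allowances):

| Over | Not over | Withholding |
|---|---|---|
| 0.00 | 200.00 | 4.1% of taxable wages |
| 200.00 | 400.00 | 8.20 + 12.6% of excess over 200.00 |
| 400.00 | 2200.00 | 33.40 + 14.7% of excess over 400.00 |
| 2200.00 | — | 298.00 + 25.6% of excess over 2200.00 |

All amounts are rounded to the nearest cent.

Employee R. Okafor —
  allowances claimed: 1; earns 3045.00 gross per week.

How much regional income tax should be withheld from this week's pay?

Regional Income Tax: taxable = 3045.00 − 1×95.00 = 2950.00
  298.00 + 25.6% × (2950.00 − 2200.00) = 298.00 + 25.6% × 750.00 = 490.00

490.00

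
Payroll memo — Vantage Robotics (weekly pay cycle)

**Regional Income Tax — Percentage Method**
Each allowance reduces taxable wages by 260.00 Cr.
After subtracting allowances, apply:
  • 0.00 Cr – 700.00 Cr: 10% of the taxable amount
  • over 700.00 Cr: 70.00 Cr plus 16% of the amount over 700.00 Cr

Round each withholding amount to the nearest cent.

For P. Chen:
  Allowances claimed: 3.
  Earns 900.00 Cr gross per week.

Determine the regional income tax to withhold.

12.00 Cr

Regional Income Tax: taxable = 900.00 Cr − 3×260.00 Cr = 120.00 Cr
  10% × 120.00 Cr = 12.00 Cr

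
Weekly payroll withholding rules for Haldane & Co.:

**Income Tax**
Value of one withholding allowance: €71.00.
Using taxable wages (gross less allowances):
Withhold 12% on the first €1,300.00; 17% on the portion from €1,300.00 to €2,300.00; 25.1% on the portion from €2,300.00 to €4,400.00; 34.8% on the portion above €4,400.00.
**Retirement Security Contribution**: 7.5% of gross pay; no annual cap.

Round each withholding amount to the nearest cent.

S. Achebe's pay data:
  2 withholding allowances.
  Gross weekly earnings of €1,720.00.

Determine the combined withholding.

€332.26

Income Tax: taxable = €1,720.00 − 2×€71.00 = €1,578.00
  €156.00 + 17% × (€1,578.00 − €1,300.00) = €156.00 + 17% × €278.00 = €203.26
Retirement Security Contribution: 7.5% × €1,720.00 = €129.00
Total: €203.26 + €129.00 = €332.26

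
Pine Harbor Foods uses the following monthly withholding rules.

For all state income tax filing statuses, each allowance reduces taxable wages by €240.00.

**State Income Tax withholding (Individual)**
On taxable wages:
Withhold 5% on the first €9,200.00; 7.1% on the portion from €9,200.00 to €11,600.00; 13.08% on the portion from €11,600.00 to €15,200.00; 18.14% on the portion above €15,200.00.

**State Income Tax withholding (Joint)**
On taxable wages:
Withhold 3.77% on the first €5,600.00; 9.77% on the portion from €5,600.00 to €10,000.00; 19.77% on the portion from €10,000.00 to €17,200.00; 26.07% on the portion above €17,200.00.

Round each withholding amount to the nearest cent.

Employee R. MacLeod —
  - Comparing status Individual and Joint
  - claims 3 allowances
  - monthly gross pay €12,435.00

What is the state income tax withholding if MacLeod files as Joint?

€980.06

State Income Tax (Joint): taxable = €12,435.00 − 3×€240.00 = €11,715.00
  €641.00 + 19.77% × (€11,715.00 − €10,000.00) = €641.00 + 19.77% × €1,715.00 = €980.06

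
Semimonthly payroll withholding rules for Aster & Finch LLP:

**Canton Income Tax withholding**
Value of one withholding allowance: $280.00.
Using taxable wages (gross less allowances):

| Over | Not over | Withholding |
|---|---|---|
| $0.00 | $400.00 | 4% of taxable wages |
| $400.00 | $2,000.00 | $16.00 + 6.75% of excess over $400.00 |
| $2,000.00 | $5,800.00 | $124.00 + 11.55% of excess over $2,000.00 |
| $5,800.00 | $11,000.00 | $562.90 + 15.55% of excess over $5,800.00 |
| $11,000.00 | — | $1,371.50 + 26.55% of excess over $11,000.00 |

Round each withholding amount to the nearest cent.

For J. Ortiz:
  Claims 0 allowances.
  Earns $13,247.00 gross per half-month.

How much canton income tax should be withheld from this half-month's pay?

$1,968.08

Canton Income Tax: taxable = $13,247.00
  $1,371.50 + 26.55% × ($13,247.00 − $11,000.00) = $1,371.50 + 26.55% × $2,247.00 = $1,968.08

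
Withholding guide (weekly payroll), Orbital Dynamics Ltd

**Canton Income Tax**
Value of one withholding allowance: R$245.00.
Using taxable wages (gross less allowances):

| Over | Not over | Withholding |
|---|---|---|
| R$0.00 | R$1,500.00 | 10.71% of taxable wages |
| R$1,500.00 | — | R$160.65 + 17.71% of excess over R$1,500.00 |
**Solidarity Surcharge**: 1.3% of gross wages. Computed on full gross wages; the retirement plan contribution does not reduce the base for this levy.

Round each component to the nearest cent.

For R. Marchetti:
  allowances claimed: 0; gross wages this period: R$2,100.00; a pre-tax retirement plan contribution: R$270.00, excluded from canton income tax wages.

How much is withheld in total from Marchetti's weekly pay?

R$246.39

Canton Income Tax: taxable = R$2,100.00 − R$270.00 = R$1,830.00
  R$160.65 + 17.71% × (R$1,830.00 − R$1,500.00) = R$160.65 + 17.71% × R$330.00 = R$219.09
Solidarity Surcharge: 1.3% × R$2,100.00 = R$27.30
Total: R$219.09 + R$27.30 = R$246.39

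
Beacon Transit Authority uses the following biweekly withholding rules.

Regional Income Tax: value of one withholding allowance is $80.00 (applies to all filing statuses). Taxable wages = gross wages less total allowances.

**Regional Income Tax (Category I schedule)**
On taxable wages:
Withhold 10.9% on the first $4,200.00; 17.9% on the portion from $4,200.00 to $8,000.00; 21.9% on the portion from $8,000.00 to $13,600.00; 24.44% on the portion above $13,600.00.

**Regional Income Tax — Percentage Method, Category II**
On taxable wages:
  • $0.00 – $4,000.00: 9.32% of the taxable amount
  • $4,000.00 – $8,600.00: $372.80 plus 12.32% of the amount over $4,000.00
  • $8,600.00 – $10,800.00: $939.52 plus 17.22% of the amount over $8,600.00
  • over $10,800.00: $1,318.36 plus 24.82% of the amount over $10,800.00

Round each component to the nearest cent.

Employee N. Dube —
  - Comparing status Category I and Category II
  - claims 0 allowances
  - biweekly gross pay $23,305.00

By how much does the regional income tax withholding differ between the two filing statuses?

$314.20

Regional Income Tax (Category I): taxable = $23,305.00
  $2,364.40 + 24.44% × ($23,305.00 − $13,600.00) = $2,364.40 + 24.44% × $9,705.00 = $4,736.30
Regional Income Tax (Category II): taxable = $23,305.00
  $1,318.36 + 24.82% × ($23,305.00 − $10,800.00) = $1,318.36 + 24.82% × $12,505.00 = $4,422.10
Difference: |$4,736.30 − $4,422.10| = $314.20 (higher under Category I)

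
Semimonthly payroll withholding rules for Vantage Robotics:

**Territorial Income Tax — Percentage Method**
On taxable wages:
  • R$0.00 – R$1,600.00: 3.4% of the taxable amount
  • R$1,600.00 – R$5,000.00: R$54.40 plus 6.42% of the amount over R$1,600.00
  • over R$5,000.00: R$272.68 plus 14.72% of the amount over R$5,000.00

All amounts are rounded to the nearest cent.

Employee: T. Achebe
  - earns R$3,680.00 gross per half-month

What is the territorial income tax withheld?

R$187.94

Territorial Income Tax: taxable = R$3,680.00
  R$54.40 + 6.42% × (R$3,680.00 − R$1,600.00) = R$54.40 + 6.42% × R$2,080.00 = R$187.94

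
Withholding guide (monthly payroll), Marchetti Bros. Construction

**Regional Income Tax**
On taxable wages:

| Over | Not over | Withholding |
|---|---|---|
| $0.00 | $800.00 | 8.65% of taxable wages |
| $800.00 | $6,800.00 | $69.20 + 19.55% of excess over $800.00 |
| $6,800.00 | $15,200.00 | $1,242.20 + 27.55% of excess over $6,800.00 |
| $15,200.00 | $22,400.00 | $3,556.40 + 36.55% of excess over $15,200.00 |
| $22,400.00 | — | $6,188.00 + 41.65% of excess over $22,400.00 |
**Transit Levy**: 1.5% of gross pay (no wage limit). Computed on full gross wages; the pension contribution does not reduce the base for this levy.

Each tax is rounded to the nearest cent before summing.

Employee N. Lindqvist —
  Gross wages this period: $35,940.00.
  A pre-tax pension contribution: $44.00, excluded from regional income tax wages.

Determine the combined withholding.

$12,348.18

Regional Income Tax: taxable = $35,940.00 − $44.00 = $35,896.00
  $6,188.00 + 41.65% × ($35,896.00 − $22,400.00) = $6,188.00 + 41.65% × $13,496.00 = $11,809.08
Transit Levy: 1.5% × $35,940.00 = $539.10
Total: $11,809.08 + $539.10 = $12,348.18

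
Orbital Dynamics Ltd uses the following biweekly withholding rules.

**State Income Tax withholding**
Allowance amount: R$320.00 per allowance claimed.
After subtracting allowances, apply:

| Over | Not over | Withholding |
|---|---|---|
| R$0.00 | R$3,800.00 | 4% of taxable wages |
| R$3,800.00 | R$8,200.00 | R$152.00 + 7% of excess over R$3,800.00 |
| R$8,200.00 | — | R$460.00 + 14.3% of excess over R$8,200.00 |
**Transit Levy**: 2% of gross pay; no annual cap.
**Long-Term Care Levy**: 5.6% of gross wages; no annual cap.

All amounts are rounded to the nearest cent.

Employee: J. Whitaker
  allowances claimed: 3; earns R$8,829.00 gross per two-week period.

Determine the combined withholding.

R$1,107.83

State Income Tax: taxable = R$8,829.00 − 3×R$320.00 = R$7,869.00
  R$152.00 + 7% × (R$7,869.00 − R$3,800.00) = R$152.00 + 7% × R$4,069.00 = R$436.83
Transit Levy: 2% × R$8,829.00 = R$176.58
Long-Term Care Levy: 5.6% × R$8,829.00 = R$494.42
Total: R$436.83 + R$176.58 + R$494.42 = R$1,107.83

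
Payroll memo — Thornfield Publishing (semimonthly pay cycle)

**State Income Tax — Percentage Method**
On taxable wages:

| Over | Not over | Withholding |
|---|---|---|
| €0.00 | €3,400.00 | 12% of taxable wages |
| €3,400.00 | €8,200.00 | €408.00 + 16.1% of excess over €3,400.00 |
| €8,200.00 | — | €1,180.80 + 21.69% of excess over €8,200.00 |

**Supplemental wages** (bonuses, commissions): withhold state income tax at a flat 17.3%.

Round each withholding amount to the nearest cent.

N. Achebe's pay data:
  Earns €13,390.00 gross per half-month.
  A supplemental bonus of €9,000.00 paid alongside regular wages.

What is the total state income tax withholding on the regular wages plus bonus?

State Income Tax: taxable = €13,390.00
  €1,180.80 + 21.69% × (€13,390.00 − €8,200.00) = €1,180.80 + 21.69% × €5,190.00 = €2,306.51
Supplemental (17.3% flat on bonus): 17.3% × €9,000.00 = €1,557.00
Total state income tax: €2,306.51 + €1,557.00 = €3,863.51

€3,863.51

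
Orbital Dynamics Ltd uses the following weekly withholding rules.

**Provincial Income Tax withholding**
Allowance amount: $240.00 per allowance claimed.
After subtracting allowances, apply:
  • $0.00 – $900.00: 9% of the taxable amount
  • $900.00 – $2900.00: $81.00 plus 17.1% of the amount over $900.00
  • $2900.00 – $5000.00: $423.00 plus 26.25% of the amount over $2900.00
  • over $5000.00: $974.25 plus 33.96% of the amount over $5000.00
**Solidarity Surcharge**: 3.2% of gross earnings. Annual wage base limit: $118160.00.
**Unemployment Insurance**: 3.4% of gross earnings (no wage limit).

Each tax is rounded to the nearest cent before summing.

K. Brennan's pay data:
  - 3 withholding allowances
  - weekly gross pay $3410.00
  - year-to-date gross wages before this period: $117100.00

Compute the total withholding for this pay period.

Provincial Income Tax: taxable = $3410.00 − 3×$240.00 = $2690.00
  $81.00 + 17.1% × ($2690.00 − $900.00) = $81.00 + 17.1% × $1790.00 = $387.09
Solidarity Surcharge: cap $118160.00 − YTD $117100.00 = $1060.00 subject; 3.2% × $1060.00 = $33.92
Unemployment Insurance: 3.4% × $3410.00 = $115.94
Total: $387.09 + $33.92 + $115.94 = $536.95

$536.95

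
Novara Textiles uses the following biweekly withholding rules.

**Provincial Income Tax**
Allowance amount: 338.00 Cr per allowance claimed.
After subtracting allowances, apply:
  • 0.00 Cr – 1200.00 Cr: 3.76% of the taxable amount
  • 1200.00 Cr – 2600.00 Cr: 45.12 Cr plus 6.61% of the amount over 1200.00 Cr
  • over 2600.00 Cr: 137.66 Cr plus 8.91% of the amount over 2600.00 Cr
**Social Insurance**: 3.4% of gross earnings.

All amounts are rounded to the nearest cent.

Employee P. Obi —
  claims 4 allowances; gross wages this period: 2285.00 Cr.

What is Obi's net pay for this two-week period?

2172.23 Cr

Provincial Income Tax: taxable = 2285.00 Cr − 4×338.00 Cr = 933.00 Cr
  3.76% × 933.00 Cr = 35.08 Cr
Social Insurance: 3.4% × 2285.00 Cr = 77.69 Cr
Total withheld: 35.08 Cr + 77.69 Cr = 112.77 Cr
Net pay: 2285.00 Cr − 112.77 Cr = 2172.23 Cr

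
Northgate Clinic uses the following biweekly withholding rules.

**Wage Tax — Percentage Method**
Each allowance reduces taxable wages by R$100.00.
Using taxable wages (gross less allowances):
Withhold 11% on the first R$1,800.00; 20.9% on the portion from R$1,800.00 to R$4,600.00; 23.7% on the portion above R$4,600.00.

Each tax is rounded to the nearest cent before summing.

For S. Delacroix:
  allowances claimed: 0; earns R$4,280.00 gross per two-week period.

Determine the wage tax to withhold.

Wage Tax: taxable = R$4,280.00
  R$198.00 + 20.9% × (R$4,280.00 − R$1,800.00) = R$198.00 + 20.9% × R$2,480.00 = R$716.32

R$716.32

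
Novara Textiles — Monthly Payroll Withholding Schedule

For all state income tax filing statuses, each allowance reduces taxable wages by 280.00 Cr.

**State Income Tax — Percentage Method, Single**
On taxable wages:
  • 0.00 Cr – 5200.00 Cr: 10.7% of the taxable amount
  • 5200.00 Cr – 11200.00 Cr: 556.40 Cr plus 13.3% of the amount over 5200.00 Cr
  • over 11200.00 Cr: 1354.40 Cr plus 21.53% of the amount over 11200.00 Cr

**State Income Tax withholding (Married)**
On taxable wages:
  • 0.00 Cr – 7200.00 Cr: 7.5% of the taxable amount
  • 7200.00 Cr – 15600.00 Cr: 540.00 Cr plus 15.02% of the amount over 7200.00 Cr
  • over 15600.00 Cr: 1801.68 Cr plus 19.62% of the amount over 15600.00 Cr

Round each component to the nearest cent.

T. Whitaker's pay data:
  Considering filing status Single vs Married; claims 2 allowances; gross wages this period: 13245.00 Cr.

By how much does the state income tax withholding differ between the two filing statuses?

310.27 Cr

State Income Tax (Single): taxable = 13245.00 Cr − 2×280.00 Cr = 12685.00 Cr
  1354.40 Cr + 21.53% × (12685.00 Cr − 11200.00 Cr) = 1354.40 Cr + 21.53% × 1485.00 Cr = 1674.12 Cr
State Income Tax (Married): taxable = 13245.00 Cr − 2×280.00 Cr = 12685.00 Cr
  540.00 Cr + 15.02% × (12685.00 Cr − 7200.00 Cr) = 540.00 Cr + 15.02% × 5485.00 Cr = 1363.85 Cr
Difference: |1674.12 Cr − 1363.85 Cr| = 310.27 Cr (higher under Single)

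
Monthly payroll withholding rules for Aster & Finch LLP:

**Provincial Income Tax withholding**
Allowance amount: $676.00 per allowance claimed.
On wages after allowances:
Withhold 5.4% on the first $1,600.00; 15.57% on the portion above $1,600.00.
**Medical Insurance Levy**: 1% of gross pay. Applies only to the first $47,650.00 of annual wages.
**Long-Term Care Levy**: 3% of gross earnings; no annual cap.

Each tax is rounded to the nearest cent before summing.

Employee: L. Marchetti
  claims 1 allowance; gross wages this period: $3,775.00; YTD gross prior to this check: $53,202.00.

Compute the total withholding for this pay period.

Provincial Income Tax: taxable = $3,775.00 − 1×$676.00 = $3,099.00
  $86.40 + 15.57% × ($3,099.00 − $1,600.00) = $86.40 + 15.57% × $1,499.00 = $319.79
Medical Insurance Levy: YTD $53,202.00 ≥ cap $47,650.00 → $0.00
Long-Term Care Levy: 3% × $3,775.00 = $113.25
Total: $319.79 + $0.00 + $113.25 = $433.04

$433.04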